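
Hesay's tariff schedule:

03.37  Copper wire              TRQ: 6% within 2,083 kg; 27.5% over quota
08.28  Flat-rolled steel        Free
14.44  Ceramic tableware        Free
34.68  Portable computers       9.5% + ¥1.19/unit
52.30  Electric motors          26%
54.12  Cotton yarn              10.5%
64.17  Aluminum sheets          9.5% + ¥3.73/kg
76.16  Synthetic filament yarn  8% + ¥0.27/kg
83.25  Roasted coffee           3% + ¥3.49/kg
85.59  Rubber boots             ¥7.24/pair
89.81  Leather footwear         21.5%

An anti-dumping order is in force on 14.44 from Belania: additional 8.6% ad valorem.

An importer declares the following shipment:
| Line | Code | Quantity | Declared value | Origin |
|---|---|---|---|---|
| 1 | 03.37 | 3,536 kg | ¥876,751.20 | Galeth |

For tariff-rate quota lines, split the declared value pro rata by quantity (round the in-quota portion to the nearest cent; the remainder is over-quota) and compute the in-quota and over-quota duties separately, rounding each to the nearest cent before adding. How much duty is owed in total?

¥130,063.41

Line 1 (03.37, Galeth, 3,536 kg, ¥876,751.20):
Code 03.37 is under a tariff-rate quota (threshold 2,083 kg). In-quota: 2,083 kg at 6%; over-quota: 1,453 kg at 27.5%.
Pro-rata value split: in-quota = ¥876,751.20 × 2,083/3,536 = ¥516,479.85; over-quota = ¥876,751.20 − ¥516,479.85 = ¥360,271.35.
In-quota duty = ¥516,479.85 × 6% = ¥30,988.79. Over-quota duty = ¥360,271.35 × 27.5% = ¥99,074.62.
Line duty = ¥30,988.79 + ¥99,074.62 = ¥130,063.41.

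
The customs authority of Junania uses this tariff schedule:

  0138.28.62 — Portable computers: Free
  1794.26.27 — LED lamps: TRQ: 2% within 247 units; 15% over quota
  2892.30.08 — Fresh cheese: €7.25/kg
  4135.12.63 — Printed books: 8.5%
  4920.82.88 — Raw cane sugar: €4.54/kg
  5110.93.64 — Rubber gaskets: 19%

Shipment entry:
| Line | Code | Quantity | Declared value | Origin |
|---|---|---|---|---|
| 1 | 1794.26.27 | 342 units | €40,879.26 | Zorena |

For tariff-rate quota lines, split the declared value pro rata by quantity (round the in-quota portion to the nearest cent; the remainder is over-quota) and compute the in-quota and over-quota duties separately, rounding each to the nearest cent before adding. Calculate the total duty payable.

Line 1 (1794.26.27, Zorena, 342 units, €40,879.26):
Code 1794.26.27 is under a tariff-rate quota (threshold 247 units). In-quota: 247 units at 2%; over-quota: 95 units at 15%.
Pro-rata value split: in-quota = €40,879.26 × 247/342 = €29,523.91; over-quota = €40,879.26 − €29,523.91 = €11,355.35.
In-quota duty = €29,523.91 × 2% = €590.48. Over-quota duty = €11,355.35 × 15% = €1,703.30.
Line duty = €590.48 + €1,703.30 = €2,293.78.

€2,293.78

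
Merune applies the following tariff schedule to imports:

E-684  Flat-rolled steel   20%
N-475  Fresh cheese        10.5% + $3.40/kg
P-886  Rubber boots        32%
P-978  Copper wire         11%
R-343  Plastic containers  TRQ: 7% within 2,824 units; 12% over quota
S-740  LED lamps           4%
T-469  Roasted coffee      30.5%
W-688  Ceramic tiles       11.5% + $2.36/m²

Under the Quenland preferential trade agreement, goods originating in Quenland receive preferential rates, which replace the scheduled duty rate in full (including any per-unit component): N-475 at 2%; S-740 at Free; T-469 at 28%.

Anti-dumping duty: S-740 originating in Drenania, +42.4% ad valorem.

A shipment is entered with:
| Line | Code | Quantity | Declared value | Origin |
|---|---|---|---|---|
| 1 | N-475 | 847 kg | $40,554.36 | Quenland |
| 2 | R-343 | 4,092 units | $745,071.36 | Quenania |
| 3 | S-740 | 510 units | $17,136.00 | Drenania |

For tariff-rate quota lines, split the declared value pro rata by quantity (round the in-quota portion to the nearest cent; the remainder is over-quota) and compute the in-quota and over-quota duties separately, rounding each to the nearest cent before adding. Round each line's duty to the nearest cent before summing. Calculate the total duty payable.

Line 1 (N-475, Quenland, 847 kg, $40,554.36):
Base rate for N-475 is 10.5% + $3.40/kg.
Origin Quenland qualifies under the Merune–Quenland agreement and N-475 is covered: preferential rate 2% applies instead.
Duty = $40,554.36 × 2% = $811.09.
Line 2 (R-343, Quenania, 4,092 units, $745,071.36):
Code R-343 is under a tariff-rate quota (threshold 2,824 units). In-quota: 2,824 units at 7%; over-quota: 1,268 units at 12%.
Pro-rata value split: in-quota = $745,071.36 × 2,824/4,092 = $514,193.92; over-quota = $745,071.36 − $514,193.92 = $230,877.44.
In-quota duty = $514,193.92 × 7% = $35,993.57. Over-quota duty = $230,877.44 × 12% = $27,705.29.
Line duty = $35,993.57 + $27,705.29 = $63,698.86.
Line 3 (S-740, Drenania, 510 units, $17,136.00):
Base rate for S-740 is 4%.
S-740 has an FTA preferential rate, but origin Drenania is not Quenland; base rate stands.
Additional duty on S-740 from Drenania: +42.4%. Applied ad valorem rate: 4% + 42.4% = 46.4%.
Duty = $17,136.00 × 46.4% = $7,951.10.
Total = $811.09 + $63,698.86 + $7,951.10 = $72,461.05.

$72,461.05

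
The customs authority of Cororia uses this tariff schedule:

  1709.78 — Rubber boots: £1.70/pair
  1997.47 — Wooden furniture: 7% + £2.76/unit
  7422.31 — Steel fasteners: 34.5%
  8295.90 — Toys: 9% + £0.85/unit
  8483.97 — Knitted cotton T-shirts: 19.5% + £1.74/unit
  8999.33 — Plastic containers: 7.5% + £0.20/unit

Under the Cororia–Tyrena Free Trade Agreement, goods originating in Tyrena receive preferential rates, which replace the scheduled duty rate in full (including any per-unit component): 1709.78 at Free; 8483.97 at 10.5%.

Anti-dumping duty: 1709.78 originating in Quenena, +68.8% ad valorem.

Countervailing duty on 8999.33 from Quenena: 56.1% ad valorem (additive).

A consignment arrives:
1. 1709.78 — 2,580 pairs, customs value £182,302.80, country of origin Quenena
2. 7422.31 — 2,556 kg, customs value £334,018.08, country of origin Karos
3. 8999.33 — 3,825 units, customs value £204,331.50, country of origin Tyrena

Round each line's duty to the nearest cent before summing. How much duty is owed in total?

£261,136.43

Line 1 (1709.78, Quenena, 2,580 pairs, £182,302.80):
Base rate for 1709.78 is £1.70/pair.
1709.78 has an FTA preferential rate, but origin Quenena is not Tyrena; base rate stands.
Additional duty on 1709.78 from Quenena: +68.8% ad valorem. Applied ad valorem rate = 68.8%.
Duty = £182,302.80 × 68.8% + 2,580 × £1.70 = £129,810.33.
Line 2 (7422.31, Karos, 2,556 kg, £334,018.08):
Base rate for 7422.31 is 34.5%.
Duty = £334,018.08 × 34.5% = £115,236.24.
Line 3 (8999.33, Tyrena, 3,825 units, £204,331.50):
Base rate for 8999.33 is 7.5% + £0.20/unit.
Origin Tyrena is the FTA partner but 8999.33 is not on the preference list; base rate stands.
The additional-duty order on 8999.33 targets Quenena, not Tyrena; it does not apply.
Duty = £204,331.50 × 7.5% + 3,825 × £0.20 = £16,089.86.
Total = £129,810.33 + £115,236.24 + £16,089.86 = £261,136.43.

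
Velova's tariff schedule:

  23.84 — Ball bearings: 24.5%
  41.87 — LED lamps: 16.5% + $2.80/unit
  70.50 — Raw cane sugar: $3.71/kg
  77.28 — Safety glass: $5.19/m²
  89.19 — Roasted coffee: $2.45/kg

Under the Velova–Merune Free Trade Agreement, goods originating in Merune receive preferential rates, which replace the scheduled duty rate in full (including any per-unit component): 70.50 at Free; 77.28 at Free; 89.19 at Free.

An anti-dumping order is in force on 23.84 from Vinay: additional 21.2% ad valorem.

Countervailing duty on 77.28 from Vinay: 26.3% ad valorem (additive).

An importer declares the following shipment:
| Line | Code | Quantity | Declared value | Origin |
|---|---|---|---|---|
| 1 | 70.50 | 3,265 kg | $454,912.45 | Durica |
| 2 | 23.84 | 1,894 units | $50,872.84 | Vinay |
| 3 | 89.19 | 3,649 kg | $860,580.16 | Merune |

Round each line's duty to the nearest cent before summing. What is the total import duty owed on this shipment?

Line 1 (70.50, Durica, 3,265 kg, $454,912.45):
Base rate for 70.50 is $3.71/kg.
70.50 has an FTA preferential rate, but origin Durica is not Merune; base rate stands.
Duty = 3,265 × $3.71 = $12,113.15.
Line 2 (23.84, Vinay, 1,894 units, $50,872.84):
Base rate for 23.84 is 24.5%.
Additional duty on 23.84 from Vinay: +21.2%. Applied ad valorem rate: 24.5% + 21.2% = 45.7%.
Duty = $50,872.84 × 45.7% = $23,248.89.
Line 3 (89.19, Merune, 3,649 kg, $860,580.16):
Base rate for 89.19 is $2.45/kg.
Origin Merune qualifies under the Velova–Merune agreement and 89.19 is covered: preferential rate Free applies instead.
Duty = $860,580.16 × 0% = $0.00.
Total = $12,113.15 + $23,248.89 + $0.00 = $35,362.04.

$35,362.04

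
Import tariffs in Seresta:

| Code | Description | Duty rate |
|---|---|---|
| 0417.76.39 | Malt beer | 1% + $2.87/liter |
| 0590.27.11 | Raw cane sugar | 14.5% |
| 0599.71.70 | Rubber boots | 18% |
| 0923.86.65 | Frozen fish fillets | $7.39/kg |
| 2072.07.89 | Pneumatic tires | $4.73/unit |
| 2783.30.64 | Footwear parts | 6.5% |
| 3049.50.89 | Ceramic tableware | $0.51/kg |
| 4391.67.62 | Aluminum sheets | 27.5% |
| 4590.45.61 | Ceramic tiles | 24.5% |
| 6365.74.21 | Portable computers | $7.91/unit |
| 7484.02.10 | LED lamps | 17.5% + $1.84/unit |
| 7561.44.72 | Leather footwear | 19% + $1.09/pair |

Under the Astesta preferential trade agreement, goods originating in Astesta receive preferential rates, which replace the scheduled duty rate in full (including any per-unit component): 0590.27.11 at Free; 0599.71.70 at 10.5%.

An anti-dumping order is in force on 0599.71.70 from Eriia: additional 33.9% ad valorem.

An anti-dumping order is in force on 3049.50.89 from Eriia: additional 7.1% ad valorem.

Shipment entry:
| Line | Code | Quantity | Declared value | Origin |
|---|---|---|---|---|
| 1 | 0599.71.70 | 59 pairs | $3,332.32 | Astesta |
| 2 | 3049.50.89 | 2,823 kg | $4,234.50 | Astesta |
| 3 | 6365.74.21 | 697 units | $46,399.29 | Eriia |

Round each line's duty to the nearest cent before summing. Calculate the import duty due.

$7,302.89

Line 1 (0599.71.70, Astesta, 59 pairs, $3,332.32):
Base rate for 0599.71.70 is 18%.
Origin Astesta qualifies under the Seresta–Astesta agreement and 0599.71.70 is covered: preferential rate 10.5% applies instead.
The additional-duty order on 0599.71.70 targets Eriia, not Astesta; it does not apply.
Duty = $3,332.32 × 10.5% = $349.89.
Line 2 (3049.50.89, Astesta, 2,823 kg, $4,234.50):
Base rate for 3049.50.89 is $0.51/kg.
Origin Astesta is the FTA partner but 3049.50.89 is not on the preference list; base rate stands.
The additional-duty order on 3049.50.89 targets Eriia, not Astesta; it does not apply.
Duty = 2,823 × $0.51 = $1,439.73.
Line 3 (6365.74.21, Eriia, 697 units, $46,399.29):
Base rate for 6365.74.21 is $7.91/unit.
Duty = 697 × $7.91 = $5,513.27.
Total = $349.89 + $1,439.73 + $5,513.27 = $7,302.89.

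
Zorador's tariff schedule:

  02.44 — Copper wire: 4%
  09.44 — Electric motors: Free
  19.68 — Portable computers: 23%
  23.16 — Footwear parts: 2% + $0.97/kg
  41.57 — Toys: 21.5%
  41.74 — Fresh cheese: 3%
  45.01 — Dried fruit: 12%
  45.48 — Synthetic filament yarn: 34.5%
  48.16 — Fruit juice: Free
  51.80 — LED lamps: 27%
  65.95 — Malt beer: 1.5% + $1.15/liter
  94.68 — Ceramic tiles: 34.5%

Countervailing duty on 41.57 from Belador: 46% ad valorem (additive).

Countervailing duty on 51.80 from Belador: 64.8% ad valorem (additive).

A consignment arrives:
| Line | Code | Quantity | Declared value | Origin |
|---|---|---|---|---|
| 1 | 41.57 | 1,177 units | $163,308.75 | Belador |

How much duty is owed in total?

Line 1 (41.57, Belador, 1,177 units, $163,308.75):
Base rate for 41.57 is 21.5%.
Additional duty on 41.57 from Belador: +46%. Applied ad valorem rate: 21.5% + 46% = 67.5%.
Duty = $163,308.75 × 67.5% = $110,233.41.

$110,233.41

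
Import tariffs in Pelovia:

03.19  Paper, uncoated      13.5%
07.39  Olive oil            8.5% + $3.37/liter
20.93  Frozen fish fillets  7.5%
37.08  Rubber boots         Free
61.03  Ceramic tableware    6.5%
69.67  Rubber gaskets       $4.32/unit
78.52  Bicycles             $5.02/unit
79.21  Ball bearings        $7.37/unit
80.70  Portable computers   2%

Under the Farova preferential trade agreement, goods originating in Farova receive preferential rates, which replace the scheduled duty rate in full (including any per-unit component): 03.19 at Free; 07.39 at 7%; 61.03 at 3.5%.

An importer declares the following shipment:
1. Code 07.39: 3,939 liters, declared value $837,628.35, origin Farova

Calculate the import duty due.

Line 1 (07.39, Farova, 3,939 liters, $837,628.35):
Base rate for 07.39 is 8.5% + $3.37/liter.
Origin Farova qualifies under the Pelovia–Farova agreement and 07.39 is covered: preferential rate 7% applies instead.
Duty = $837,628.35 × 7% = $58,633.98.

$58,633.98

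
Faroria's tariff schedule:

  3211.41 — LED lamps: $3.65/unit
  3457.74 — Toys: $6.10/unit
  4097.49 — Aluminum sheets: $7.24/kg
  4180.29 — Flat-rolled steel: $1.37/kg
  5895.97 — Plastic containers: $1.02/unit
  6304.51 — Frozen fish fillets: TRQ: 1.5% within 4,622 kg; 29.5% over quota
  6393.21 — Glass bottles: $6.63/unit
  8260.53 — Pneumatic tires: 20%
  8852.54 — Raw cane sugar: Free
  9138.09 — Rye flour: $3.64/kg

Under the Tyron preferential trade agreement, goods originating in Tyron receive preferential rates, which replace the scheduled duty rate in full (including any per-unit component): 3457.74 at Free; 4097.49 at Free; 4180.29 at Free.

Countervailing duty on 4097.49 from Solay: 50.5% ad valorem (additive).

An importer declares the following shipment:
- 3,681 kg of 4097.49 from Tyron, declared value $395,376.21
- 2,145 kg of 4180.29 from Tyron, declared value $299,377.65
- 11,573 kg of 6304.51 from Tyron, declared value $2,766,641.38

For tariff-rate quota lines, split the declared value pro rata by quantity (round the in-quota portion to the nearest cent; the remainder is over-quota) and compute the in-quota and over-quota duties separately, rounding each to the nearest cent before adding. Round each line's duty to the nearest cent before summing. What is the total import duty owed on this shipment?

Line 1 (4097.49, Tyron, 3,681 kg, $395,376.21):
Base rate for 4097.49 is $7.24/kg.
Origin Tyron qualifies under the Faroria–Tyron agreement and 4097.49 is covered: preferential rate Free applies instead.
The additional-duty order on 4097.49 targets Solay, not Tyron; it does not apply.
Duty = $395,376.21 × 0% = $0.00.
Line 2 (4180.29, Tyron, 2,145 kg, $299,377.65):
Base rate for 4180.29 is $1.37/kg.
Origin Tyron qualifies under the Faroria–Tyron agreement and 4180.29 is covered: preferential rate Free applies instead.
Duty = $299,377.65 × 0% = $0.00.
Line 3 (6304.51, Tyron, 11,573 kg, $2,766,641.38):
Code 6304.51 is under a tariff-rate quota (threshold 4,622 kg). In-quota: 4,622 kg at 1.5%; over-quota: 6,951 kg at 29.5%.
Pro-rata value split: in-quota = $2,766,641.38 × 4,622/11,573 = $1,104,935.32; over-quota = $2,766,641.38 − $1,104,935.32 = $1,661,706.06.
In-quota duty = $1,104,935.32 × 1.5% = $16,574.03. Over-quota duty = $1,661,706.06 × 29.5% = $490,203.29.
Line duty = $16,574.03 + $490,203.29 = $506,777.32.
Total = $0.00 + $0.00 + $506,777.32 = $506,777.32.

$506,777.32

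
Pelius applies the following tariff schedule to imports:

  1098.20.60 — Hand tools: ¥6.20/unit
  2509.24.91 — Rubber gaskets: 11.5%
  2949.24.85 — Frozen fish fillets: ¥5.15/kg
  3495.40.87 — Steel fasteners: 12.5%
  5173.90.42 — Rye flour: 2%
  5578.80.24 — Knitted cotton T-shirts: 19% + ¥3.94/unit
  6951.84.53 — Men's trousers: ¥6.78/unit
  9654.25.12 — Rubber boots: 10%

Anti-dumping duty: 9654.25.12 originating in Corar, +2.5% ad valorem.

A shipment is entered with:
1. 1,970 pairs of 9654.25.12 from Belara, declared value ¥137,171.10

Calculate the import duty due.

¥13,717.11

Line 1 (9654.25.12, Belara, 1,970 pairs, ¥137,171.10):
Base rate for 9654.25.12 is 10%.
The additional-duty order on 9654.25.12 targets Corar, not Belara; it does not apply.
Duty = ¥137,171.10 × 10% = ¥13,717.11.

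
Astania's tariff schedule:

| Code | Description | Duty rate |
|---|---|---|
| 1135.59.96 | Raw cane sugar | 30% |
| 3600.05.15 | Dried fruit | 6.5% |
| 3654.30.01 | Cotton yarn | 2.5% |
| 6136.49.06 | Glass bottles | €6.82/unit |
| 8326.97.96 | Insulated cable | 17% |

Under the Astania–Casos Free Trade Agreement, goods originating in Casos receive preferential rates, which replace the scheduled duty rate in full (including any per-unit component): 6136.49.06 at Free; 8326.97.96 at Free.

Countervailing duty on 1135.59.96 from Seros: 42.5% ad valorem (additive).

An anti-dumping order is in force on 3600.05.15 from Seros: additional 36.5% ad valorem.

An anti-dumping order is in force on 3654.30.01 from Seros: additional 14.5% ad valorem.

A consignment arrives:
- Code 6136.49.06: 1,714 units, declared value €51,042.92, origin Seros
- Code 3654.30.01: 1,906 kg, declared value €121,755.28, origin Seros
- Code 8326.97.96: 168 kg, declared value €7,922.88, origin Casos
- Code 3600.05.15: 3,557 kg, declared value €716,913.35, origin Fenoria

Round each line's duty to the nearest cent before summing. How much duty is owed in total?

Line 1 (6136.49.06, Seros, 1,714 units, €51,042.92):
Base rate for 6136.49.06 is €6.82/unit.
6136.49.06 has an FTA preferential rate, but origin Seros is not Casos; base rate stands.
Duty = 1,714 × €6.82 = €11,689.48.
Line 2 (3654.30.01, Seros, 1,906 kg, €121,755.28):
Base rate for 3654.30.01 is 2.5%.
Additional duty on 3654.30.01 from Seros: +14.5%. Applied ad valorem rate: 2.5% + 14.5% = 17%.
Duty = €121,755.28 × 17% = €20,698.40.
Line 3 (8326.97.96, Casos, 168 kg, €7,922.88):
Base rate for 8326.97.96 is 17%.
Origin Casos qualifies under the Astania–Casos agreement and 8326.97.96 is covered: preferential rate Free applies instead.
Duty = €7,922.88 × 0% = €0.00.
Line 4 (3600.05.15, Fenoria, 3,557 kg, €716,913.35):
Base rate for 3600.05.15 is 6.5%.
The additional-duty order on 3600.05.15 targets Seros, not Fenoria; it does not apply.
Duty = €716,913.35 × 6.5% = €46,599.37.
Total = €11,689.48 + €20,698.40 + €0.00 + €46,599.37 = €78,987.25.

€78,987.25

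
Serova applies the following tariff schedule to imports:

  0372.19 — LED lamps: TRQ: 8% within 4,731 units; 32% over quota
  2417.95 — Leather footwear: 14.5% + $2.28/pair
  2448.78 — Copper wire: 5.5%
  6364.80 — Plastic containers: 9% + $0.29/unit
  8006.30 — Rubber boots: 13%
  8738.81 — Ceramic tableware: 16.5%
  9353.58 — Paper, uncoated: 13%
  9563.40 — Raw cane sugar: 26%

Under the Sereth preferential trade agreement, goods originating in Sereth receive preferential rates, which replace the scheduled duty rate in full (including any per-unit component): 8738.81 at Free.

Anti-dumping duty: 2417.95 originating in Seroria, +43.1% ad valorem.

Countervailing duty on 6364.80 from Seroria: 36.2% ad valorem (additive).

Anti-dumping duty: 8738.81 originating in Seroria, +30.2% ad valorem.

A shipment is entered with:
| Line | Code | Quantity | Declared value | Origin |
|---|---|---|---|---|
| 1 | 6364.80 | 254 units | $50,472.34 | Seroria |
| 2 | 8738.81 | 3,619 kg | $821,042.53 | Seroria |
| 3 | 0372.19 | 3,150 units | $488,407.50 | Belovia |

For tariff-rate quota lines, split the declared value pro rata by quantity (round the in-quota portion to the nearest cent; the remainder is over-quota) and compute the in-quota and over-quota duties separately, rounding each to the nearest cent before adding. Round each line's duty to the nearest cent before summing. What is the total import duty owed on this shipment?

$445,386.62

Line 1 (6364.80, Seroria, 254 units, $50,472.34):
Base rate for 6364.80 is 9% + $0.29/unit.
Additional duty on 6364.80 from Seroria: +36.2%. Applied ad valorem rate: 9% + 36.2% = 45.2%.
Duty = $50,472.34 × 45.2% + 254 × $0.29 = $22,887.16.
Line 2 (8738.81, Seroria, 3,619 kg, $821,042.53):
Base rate for 8738.81 is 16.5%.
8738.81 has an FTA preferential rate, but origin Seroria is not Sereth; base rate stands.
Additional duty on 8738.81 from Seroria: +30.2%. Applied ad valorem rate: 16.5% + 30.2% = 46.7%.
Duty = $821,042.53 × 46.7% = $383,426.86.
Line 3 (0372.19, Belovia, 3,150 units, $488,407.50):
Code 0372.19 is under a tariff-rate quota (threshold 4,731 units). Quantity 3,150 units is within the quota, so the in-quota rate 8% applies to the full value.
Duty = $488,407.50 × 8% = $39,072.60.
Total = $22,887.16 + $383,426.86 + $39,072.60 = $445,386.62.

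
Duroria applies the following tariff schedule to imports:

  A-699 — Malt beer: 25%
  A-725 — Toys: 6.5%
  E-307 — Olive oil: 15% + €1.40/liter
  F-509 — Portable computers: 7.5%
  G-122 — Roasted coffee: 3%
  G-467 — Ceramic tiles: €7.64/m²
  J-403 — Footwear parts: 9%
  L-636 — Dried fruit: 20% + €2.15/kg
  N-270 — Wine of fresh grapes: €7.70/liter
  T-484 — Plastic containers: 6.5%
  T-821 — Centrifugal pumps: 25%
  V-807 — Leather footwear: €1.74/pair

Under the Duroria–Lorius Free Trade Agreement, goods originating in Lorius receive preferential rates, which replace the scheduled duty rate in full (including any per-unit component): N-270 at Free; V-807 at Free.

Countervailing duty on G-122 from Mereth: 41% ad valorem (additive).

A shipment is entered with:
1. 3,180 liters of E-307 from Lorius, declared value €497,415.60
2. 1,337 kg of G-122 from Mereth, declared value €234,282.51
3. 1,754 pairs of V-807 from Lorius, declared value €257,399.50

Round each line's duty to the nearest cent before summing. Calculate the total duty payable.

Line 1 (E-307, Lorius, 3,180 liters, €497,415.60):
Base rate for E-307 is 15% + €1.40/liter.
Origin Lorius is the FTA partner but E-307 is not on the preference list; base rate stands.
Duty = €497,415.60 × 15% + 3,180 × €1.40 = €79,064.34.
Line 2 (G-122, Mereth, 1,337 kg, €234,282.51):
Base rate for G-122 is 3%.
Additional duty on G-122 from Mereth: +41%. Applied ad valorem rate: 3% + 41% = 44%.
Duty = €234,282.51 × 44% = €103,084.30.
Line 3 (V-807, Lorius, 1,754 pairs, €257,399.50):
Base rate for V-807 is €1.74/pair.
Origin Lorius qualifies under the Duroria–Lorius agreement and V-807 is covered: preferential rate Free applies instead.
Duty = €257,399.50 × 0% = €0.00.
Total = €79,064.34 + €103,084.30 + €0.00 = €182,148.64.

€182,148.64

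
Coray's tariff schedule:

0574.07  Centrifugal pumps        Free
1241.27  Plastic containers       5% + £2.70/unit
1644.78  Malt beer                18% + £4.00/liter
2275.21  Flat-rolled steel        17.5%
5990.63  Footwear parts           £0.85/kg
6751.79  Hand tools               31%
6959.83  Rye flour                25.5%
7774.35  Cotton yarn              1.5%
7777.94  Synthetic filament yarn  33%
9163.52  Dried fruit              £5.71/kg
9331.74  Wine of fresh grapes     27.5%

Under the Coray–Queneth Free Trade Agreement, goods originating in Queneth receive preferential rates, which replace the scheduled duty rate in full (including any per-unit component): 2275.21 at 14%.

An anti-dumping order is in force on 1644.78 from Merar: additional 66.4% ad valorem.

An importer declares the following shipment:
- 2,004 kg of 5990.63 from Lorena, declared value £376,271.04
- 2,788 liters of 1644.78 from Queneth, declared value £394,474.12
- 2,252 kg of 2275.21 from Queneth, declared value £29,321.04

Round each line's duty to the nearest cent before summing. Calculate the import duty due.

£87,965.69

Line 1 (5990.63, Lorena, 2,004 kg, £376,271.04):
Base rate for 5990.63 is £0.85/kg.
Duty = 2,004 × £0.85 = £1,703.40.
Line 2 (1644.78, Queneth, 2,788 liters, £394,474.12):
Base rate for 1644.78 is 18% + £4.00/liter.
Origin Queneth is the FTA partner but 1644.78 is not on the preference list; base rate stands.
The additional-duty order on 1644.78 targets Merar, not Queneth; it does not apply.
Duty = £394,474.12 × 18% + 2,788 × £4.00 = £82,157.34.
Line 3 (2275.21, Queneth, 2,252 kg, £29,321.04):
Base rate for 2275.21 is 17.5%.
Origin Queneth qualifies under the Coray–Queneth agreement and 2275.21 is covered: preferential rate 14% applies instead.
Duty = £29,321.04 × 14% = £4,104.95.
Total = £1,703.40 + £82,157.34 + £4,104.95 = £87,965.69.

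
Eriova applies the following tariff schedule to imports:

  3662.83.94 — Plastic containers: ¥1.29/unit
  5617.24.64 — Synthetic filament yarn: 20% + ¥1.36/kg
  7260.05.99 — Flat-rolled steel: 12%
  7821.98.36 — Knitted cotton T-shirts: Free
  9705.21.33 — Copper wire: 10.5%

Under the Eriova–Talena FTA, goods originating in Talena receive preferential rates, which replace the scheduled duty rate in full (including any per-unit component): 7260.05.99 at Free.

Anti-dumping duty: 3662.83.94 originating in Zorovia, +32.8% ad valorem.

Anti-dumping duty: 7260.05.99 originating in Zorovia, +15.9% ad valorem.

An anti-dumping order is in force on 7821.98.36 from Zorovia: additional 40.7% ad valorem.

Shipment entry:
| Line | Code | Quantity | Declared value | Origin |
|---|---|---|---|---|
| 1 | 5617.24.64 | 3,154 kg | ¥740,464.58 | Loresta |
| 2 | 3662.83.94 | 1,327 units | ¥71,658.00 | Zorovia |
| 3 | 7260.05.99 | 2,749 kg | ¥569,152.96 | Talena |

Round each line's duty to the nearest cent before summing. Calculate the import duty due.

¥177,598.01

Line 1 (5617.24.64, Loresta, 3,154 kg, ¥740,464.58):
Base rate for 5617.24.64 is 20% + ¥1.36/kg.
Duty = ¥740,464.58 × 20% + 3,154 × ¥1.36 = ¥152,382.36.
Line 2 (3662.83.94, Zorovia, 1,327 units, ¥71,658.00):
Base rate for 3662.83.94 is ¥1.29/unit.
Additional duty on 3662.83.94 from Zorovia: +32.8% ad valorem. Applied ad valorem rate = 32.8%.
Duty = ¥71,658.00 × 32.8% + 1,327 × ¥1.29 = ¥25,215.65.
Line 3 (7260.05.99, Talena, 2,749 kg, ¥569,152.96):
Base rate for 7260.05.99 is 12%.
Origin Talena qualifies under the Eriova–Talena agreement and 7260.05.99 is covered: preferential rate Free applies instead.
The additional-duty order on 7260.05.99 targets Zorovia, not Talena; it does not apply.
Duty = ¥569,152.96 × 0% = ¥0.00.
Total = ¥152,382.36 + ¥25,215.65 + ¥0.00 = ¥177,598.01.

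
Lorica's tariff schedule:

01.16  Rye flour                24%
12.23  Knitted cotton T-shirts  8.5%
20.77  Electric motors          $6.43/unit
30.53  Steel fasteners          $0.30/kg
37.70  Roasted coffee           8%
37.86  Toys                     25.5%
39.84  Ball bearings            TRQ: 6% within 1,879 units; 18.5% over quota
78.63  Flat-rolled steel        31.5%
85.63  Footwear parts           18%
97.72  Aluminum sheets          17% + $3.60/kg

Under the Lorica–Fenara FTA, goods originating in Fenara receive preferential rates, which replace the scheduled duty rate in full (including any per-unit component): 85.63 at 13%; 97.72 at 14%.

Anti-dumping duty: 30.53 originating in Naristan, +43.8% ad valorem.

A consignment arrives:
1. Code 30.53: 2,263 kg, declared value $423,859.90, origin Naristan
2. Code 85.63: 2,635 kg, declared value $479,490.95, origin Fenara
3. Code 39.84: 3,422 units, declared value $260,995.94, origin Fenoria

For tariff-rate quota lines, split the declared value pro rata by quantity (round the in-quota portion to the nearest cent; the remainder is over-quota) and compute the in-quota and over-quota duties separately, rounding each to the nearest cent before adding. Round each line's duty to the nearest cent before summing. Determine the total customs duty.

Line 1 (30.53, Naristan, 2,263 kg, $423,859.90):
Base rate for 30.53 is $0.30/kg.
Additional duty on 30.53 from Naristan: +43.8% ad valorem. Applied ad valorem rate = 43.8%.
Duty = $423,859.90 × 43.8% + 2,263 × $0.30 = $186,329.54.
Line 2 (85.63, Fenara, 2,635 kg, $479,490.95):
Base rate for 85.63 is 18%.
Origin Fenara qualifies under the Lorica–Fenara agreement and 85.63 is covered: preferential rate 13% applies instead.
Duty = $479,490.95 × 13% = $62,333.82.
Line 3 (39.84, Fenoria, 3,422 units, $260,995.94):
Code 39.84 is under a tariff-rate quota (threshold 1,879 units). In-quota: 1,879 units at 6%; over-quota: 1,543 units at 18.5%.
Pro-rata value split: in-quota = $260,995.94 × 1,879/3,422 = $143,311.33; over-quota = $260,995.94 − $143,311.33 = $117,684.61.
In-quota duty = $143,311.33 × 6% = $8,598.68. Over-quota duty = $117,684.61 × 18.5% = $21,771.65.
Line duty = $8,598.68 + $21,771.65 = $30,370.33.
Total = $186,329.54 + $62,333.82 + $30,370.33 = $279,033.69.

$279,033.69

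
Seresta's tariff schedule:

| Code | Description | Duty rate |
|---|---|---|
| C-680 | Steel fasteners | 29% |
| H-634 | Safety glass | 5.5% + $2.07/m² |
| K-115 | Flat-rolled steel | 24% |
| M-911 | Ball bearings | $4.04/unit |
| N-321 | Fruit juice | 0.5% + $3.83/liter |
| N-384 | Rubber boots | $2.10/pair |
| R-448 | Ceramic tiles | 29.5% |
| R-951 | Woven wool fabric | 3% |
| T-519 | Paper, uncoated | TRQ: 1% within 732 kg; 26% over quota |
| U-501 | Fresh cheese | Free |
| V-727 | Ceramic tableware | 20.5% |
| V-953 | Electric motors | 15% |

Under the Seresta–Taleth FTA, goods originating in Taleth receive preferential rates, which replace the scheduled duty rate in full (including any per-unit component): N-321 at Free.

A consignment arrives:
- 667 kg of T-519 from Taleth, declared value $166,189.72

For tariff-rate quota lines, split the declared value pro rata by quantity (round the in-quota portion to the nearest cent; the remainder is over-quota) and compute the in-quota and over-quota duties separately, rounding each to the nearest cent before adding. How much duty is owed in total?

Line 1 (T-519, Taleth, 667 kg, $166,189.72):
Code T-519 is under a tariff-rate quota (threshold 732 kg). Quantity 667 kg is within the quota, so the in-quota rate 1% applies to the full value.
Duty = $166,189.72 × 1% = $1,661.90.

$1,661.90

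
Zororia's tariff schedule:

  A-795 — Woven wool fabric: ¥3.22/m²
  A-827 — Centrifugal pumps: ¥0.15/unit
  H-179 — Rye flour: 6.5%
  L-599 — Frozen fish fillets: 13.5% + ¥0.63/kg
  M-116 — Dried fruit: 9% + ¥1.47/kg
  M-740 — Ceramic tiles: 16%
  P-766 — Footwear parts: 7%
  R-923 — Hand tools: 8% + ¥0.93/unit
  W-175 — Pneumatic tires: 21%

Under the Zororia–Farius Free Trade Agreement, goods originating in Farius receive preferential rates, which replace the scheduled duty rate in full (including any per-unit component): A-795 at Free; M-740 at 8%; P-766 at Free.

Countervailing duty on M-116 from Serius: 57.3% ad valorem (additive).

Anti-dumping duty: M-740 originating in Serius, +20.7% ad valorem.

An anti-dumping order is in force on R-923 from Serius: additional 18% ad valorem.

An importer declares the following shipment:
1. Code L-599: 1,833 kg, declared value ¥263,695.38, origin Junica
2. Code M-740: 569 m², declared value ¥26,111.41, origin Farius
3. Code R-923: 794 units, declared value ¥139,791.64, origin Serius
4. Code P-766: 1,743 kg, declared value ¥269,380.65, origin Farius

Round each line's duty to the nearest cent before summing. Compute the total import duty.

Line 1 (L-599, Junica, 1,833 kg, ¥263,695.38):
Base rate for L-599 is 13.5% + ¥0.63/kg.
Duty = ¥263,695.38 × 13.5% + 1,833 × ¥0.63 = ¥36,753.67.
Line 2 (M-740, Farius, 569 m², ¥26,111.41):
Base rate for M-740 is 16%.
Origin Farius qualifies under the Zororia–Farius agreement and M-740 is covered: preferential rate 8% applies instead.
The additional-duty order on M-740 targets Serius, not Farius; it does not apply.
Duty = ¥26,111.41 × 8% = ¥2,088.91.
Line 3 (R-923, Serius, 794 units, ¥139,791.64):
Base rate for R-923 is 8% + ¥0.93/unit.
Additional duty on R-923 from Serius: +18%. Applied ad valorem rate: 8% + 18% = 26%.
Duty = ¥139,791.64 × 26% + 794 × ¥0.93 = ¥37,084.25.
Line 4 (P-766, Farius, 1,743 kg, ¥269,380.65):
Base rate for P-766 is 7%.
Origin Farius qualifies under the Zororia–Farius agreement and P-766 is covered: preferential rate Free applies instead.
Duty = ¥269,380.65 × 0% = ¥0.00.
Total = ¥36,753.67 + ¥2,088.91 + ¥37,084.25 + ¥0.00 = ¥75,926.83.

¥75,926.83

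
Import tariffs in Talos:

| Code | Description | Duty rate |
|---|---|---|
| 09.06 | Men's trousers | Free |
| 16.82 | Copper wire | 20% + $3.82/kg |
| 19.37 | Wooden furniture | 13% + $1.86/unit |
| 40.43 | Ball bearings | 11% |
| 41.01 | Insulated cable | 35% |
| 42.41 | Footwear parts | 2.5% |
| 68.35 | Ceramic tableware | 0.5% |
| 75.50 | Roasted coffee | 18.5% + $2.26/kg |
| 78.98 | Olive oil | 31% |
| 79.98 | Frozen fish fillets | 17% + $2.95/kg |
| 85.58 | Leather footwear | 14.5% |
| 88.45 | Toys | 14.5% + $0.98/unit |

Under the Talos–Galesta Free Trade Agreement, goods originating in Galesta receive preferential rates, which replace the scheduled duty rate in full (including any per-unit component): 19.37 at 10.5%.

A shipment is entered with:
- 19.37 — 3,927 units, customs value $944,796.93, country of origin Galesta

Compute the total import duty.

$99,203.68

Line 1 (19.37, Galesta, 3,927 units, $944,796.93):
Base rate for 19.37 is 13% + $1.86/unit.
Origin Galesta qualifies under the Talos–Galesta agreement and 19.37 is covered: preferential rate 10.5% applies instead.
Duty = $944,796.93 × 10.5% = $99,203.68.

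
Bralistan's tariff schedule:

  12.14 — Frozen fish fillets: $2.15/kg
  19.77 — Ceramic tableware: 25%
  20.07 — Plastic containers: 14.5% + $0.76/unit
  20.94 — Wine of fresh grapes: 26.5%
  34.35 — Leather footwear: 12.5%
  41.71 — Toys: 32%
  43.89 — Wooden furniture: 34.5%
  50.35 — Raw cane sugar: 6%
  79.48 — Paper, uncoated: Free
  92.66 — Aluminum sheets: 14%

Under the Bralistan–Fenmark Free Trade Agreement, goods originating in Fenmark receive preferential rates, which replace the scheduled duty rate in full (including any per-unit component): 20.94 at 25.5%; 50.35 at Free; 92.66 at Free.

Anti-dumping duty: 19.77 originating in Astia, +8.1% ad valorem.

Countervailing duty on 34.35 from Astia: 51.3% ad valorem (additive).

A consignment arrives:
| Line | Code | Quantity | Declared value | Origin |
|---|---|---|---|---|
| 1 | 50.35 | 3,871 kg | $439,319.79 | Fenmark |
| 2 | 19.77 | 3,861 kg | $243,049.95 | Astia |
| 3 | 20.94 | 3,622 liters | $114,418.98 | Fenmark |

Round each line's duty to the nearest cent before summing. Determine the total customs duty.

$109,626.37

Line 1 (50.35, Fenmark, 3,871 kg, $439,319.79):
Base rate for 50.35 is 6%.
Origin Fenmark qualifies under the Bralistan–Fenmark agreement and 50.35 is covered: preferential rate Free applies instead.
Duty = $439,319.79 × 0% = $0.00.
Line 2 (19.77, Astia, 3,861 kg, $243,049.95):
Base rate for 19.77 is 25%.
Additional duty on 19.77 from Astia: +8.1%. Applied ad valorem rate: 25% + 8.1% = 33.1%.
Duty = $243,049.95 × 33.1% = $80,449.53.
Line 3 (20.94, Fenmark, 3,622 liters, $114,418.98):
Base rate for 20.94 is 26.5%.
Origin Fenmark qualifies under the Bralistan–Fenmark agreement and 20.94 is covered: preferential rate 25.5% applies instead.
Duty = $114,418.98 × 25.5% = $29,176.84.
Total = $0.00 + $80,449.53 + $29,176.84 = $109,626.37.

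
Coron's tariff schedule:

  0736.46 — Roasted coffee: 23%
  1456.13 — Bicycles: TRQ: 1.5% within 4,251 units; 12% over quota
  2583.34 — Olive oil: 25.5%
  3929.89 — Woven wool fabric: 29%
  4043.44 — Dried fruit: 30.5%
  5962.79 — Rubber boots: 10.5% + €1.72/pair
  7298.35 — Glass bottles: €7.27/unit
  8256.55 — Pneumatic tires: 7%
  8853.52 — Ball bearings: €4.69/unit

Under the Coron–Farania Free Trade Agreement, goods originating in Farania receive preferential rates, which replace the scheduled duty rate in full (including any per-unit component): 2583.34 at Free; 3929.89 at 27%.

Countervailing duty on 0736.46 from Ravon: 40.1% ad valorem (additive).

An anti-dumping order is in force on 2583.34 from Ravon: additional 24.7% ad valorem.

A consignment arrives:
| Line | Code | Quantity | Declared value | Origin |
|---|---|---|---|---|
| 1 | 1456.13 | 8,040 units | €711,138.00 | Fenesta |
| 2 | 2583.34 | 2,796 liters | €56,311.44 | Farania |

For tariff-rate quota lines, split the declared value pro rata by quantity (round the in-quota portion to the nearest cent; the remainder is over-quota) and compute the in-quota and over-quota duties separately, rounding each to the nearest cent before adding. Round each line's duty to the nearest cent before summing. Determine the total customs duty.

€45,856.46

Line 1 (1456.13, Fenesta, 8,040 units, €711,138.00):
Code 1456.13 is under a tariff-rate quota (threshold 4,251 units). In-quota: 4,251 units at 1.5%; over-quota: 3,789 units at 12%.
Pro-rata value split: in-quota = €711,138.00 × 4,251/8,040 = €376,000.95; over-quota = €711,138.00 − €376,000.95 = €335,137.05.
In-quota duty = €376,000.95 × 1.5% = €5,640.01. Over-quota duty = €335,137.05 × 12% = €40,216.45.
Line duty = €5,640.01 + €40,216.45 = €45,856.46.
Line 2 (2583.34, Farania, 2,796 liters, €56,311.44):
Base rate for 2583.34 is 25.5%.
Origin Farania qualifies under the Coron–Farania agreement and 2583.34 is covered: preferential rate Free applies instead.
The additional-duty order on 2583.34 targets Ravon, not Farania; it does not apply.
Duty = €56,311.44 × 0% = €0.00.
Total = €45,856.46 + €0.00 = €45,856.46.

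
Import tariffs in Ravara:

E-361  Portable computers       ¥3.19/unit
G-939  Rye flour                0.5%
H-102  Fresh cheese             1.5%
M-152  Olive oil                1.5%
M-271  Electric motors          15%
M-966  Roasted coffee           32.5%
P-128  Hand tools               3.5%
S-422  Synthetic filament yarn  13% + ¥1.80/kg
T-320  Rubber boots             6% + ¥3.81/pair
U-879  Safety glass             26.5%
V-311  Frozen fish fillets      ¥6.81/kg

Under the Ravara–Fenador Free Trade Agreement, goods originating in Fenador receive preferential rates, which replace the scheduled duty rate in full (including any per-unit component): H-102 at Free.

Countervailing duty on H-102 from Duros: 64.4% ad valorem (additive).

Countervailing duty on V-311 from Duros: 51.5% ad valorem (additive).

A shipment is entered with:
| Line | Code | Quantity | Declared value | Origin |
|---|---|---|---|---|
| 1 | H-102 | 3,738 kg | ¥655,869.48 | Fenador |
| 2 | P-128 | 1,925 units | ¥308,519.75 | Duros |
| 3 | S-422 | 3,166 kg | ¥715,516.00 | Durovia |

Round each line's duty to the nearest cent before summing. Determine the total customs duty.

¥109,514.07

Line 1 (H-102, Fenador, 3,738 kg, ¥655,869.48):
Base rate for H-102 is 1.5%.
Origin Fenador qualifies under the Ravara–Fenador agreement and H-102 is covered: preferential rate Free applies instead.
The additional-duty order on H-102 targets Duros, not Fenador; it does not apply.
Duty = ¥655,869.48 × 0% = ¥0.00.
Line 2 (P-128, Duros, 1,925 units, ¥308,519.75):
Base rate for P-128 is 3.5%.
Duty = ¥308,519.75 × 3.5% = ¥10,798.19.
Line 3 (S-422, Durovia, 3,166 kg, ¥715,516.00):
Base rate for S-422 is 13% + ¥1.80/kg.
Duty = ¥715,516.00 × 13% + 3,166 × ¥1.80 = ¥98,715.88.
Total = ¥0.00 + ¥10,798.19 + ¥98,715.88 = ¥109,514.07.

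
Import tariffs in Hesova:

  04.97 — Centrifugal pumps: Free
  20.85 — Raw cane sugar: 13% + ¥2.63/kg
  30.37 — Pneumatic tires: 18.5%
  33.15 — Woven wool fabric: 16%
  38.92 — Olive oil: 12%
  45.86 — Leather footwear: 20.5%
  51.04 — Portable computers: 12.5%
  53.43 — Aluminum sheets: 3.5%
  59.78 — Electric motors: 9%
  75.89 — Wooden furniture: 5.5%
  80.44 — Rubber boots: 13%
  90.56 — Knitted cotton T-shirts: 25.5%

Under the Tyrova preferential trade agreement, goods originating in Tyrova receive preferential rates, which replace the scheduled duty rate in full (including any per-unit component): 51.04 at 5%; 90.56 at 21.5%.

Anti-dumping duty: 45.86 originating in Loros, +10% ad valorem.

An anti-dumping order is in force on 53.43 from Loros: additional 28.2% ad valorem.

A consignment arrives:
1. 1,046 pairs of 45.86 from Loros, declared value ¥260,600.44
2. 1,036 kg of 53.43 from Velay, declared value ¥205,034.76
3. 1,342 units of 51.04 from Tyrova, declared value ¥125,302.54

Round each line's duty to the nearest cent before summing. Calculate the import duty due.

¥92,924.48

Line 1 (45.86, Loros, 1,046 pairs, ¥260,600.44):
Base rate for 45.86 is 20.5%.
Additional duty on 45.86 from Loros: +10%. Applied ad valorem rate: 20.5% + 10% = 30.5%.
Duty = ¥260,600.44 × 30.5% = ¥79,483.13.
Line 2 (53.43, Velay, 1,036 kg, ¥205,034.76):
Base rate for 53.43 is 3.5%.
The additional-duty order on 53.43 targets Loros, not Velay; it does not apply.
Duty = ¥205,034.76 × 3.5% = ¥7,176.22.
Line 3 (51.04, Tyrova, 1,342 units, ¥125,302.54):
Base rate for 51.04 is 12.5%.
Origin Tyrova qualifies under the Hesova–Tyrova agreement and 51.04 is covered: preferential rate 5% applies instead.
Duty = ¥125,302.54 × 5% = ¥6,265.13.
Total = ¥79,483.13 + ¥7,176.22 + ¥6,265.13 = ¥92,924.48.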